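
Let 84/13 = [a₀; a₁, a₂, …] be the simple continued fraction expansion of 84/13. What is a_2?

6

⌊84/13⌋ = 6, remainder 6
⌊13/6⌋ = 2, remainder 1
⌊6/1⌋ = 6, remainder 0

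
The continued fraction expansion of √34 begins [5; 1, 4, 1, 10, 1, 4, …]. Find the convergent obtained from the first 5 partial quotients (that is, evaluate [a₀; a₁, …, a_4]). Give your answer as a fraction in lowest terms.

Starting at the tail and folding back:
Start with 10.
1 + 1/(10/1) = 1 + 1/10 = 11/10
4 + 1/(11/10) = 4 + 10/11 = 54/11
1 + 1/(54/11) = 1 + 11/54 = 65/54
5 + 1/(65/54) = 5 + 54/65 = 379/65

379/65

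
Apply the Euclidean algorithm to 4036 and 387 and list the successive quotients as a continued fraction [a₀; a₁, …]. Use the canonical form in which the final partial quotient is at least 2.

[10; 2, 3, 55]

Run the Euclidean algorithm, recording each quotient:
4036 = 10·387 + 166, so a_0 = 10
387 = 2·166 + 55, so a_1 = 2
166 = 3·55 + 1, so a_2 = 3
55 = 55·1 + 0, so a_3 = 55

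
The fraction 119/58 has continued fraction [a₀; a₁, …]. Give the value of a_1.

19

119 = 2·58 + 3, so a_0 = 2
58 = 19·3 + 1, so a_1 = 19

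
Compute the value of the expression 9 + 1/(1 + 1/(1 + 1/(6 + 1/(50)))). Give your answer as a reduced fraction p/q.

Start with 50.
6 + 1/(50/1) = 6 + 1/50 = 301/50
1 + 1/(301/50) = 1 + 50/301 = 351/301
1 + 1/(351/301) = 1 + 301/351 = 652/351
9 + 1/(652/351) = 9 + 351/652 = 6219/652

6219/652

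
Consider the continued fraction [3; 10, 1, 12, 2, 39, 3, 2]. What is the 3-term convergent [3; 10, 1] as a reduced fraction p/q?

34/11

Start with 1.
10 + 1/(1/1) = 10 + 1/1 = 11/1
3 + 1/(11/1) = 3 + 1/11 = 34/11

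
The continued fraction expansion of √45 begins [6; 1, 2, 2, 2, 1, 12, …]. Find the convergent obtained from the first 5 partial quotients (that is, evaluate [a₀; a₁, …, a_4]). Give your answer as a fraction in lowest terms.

114/17

a_0 = 6: 6/1
a_1 = 1: 7/1
a_2 = 2: 20/3
a_3 = 2: 47/7
a_4 = 2: 114/17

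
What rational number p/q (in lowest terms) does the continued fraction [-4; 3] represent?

Start with 3.
-4 + 1/(3/1) = -4 + 1/3 = -11/3

-11/3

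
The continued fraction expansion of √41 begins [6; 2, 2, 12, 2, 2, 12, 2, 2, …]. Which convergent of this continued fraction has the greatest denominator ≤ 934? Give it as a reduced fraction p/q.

2049/320

List convergents until the denominator exceeds the bound:
a_0 = 6: 6/1  (≤ bound)
a_1 = 2: 13/2  (≤ bound)
a_2 = 2: 32/5  (≤ bound)
a_3 = 12: 397/62  (≤ bound)
a_4 = 2: 826/129  (≤ bound)
a_5 = 2: 2049/320  (≤ bound)
a_6 = 12: 25414/3969  (> 934, stop)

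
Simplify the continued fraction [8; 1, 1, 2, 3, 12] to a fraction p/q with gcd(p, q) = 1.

1795/209

Start with 12.
3 + 1/(12/1) = 3 + 1/12 = 37/12
2 + 1/(37/12) = 2 + 12/37 = 86/37
1 + 1/(86/37) = 1 + 37/86 = 123/86
1 + 1/(123/86) = 1 + 86/123 = 209/123
8 + 1/(209/123) = 8 + 123/209 = 1795/209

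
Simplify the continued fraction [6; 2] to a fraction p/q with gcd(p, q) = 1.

13/2

Work from the innermost term outward:
Start with 2.
6 + 1/(2/1) = 6 + 1/2 = 13/2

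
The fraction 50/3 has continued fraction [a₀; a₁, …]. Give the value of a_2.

Run the Euclidean algorithm, recording each quotient:
50 ÷ 3 → quotient 16, remainder 2
3 ÷ 2 → quotient 1, remainder 1
2 ÷ 1 → quotient 2, remainder 0

2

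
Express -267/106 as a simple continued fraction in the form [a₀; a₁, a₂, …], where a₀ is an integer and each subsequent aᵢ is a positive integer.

⌊-267/106⌋ = -3, remainder 51
⌊106/51⌋ = 2, remainder 4
⌊51/4⌋ = 12, remainder 3
⌊4/3⌋ = 1, remainder 1
⌊3/1⌋ = 3, remainder 0

[-3; 2, 12, 1, 3]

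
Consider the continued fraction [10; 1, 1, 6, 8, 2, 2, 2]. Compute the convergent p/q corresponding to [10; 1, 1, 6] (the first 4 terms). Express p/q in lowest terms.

137/13

a_0 = 10: 10/1
a_1 = 1: 11/1
a_2 = 1: 21/2
a_3 = 6: 137/13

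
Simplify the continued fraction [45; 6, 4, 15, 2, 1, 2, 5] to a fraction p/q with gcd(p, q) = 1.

Build up convergents one term at a time:
a_0 = 45: 45/1
a_1 = 6: 271/6
a_2 = 4: 1129/25
a_3 = 15: 17206/381
a_4 = 2: 35541/787
a_5 = 1: 52747/1168
a_6 = 2: 141035/3123
a_7 = 5: 757922/16783

757922/16783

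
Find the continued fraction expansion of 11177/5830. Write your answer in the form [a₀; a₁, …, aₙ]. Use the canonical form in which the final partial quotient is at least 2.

⌊11177/5830⌋ = 1, remainder 5347
⌊5830/5347⌋ = 1, remainder 483
⌊5347/483⌋ = 11, remainder 34
⌊483/34⌋ = 14, remainder 7
⌊34/7⌋ = 4, remainder 6
⌊7/6⌋ = 1, remainder 1
⌊6/1⌋ = 6, remainder 0

[1; 1, 11, 14, 4, 1, 6]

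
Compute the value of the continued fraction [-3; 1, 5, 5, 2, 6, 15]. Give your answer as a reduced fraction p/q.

Starting at the tail and folding back:
Start with 15.
6 + 1/(15/1) = 6 + 1/15 = 91/15
2 + 1/(91/15) = 2 + 15/91 = 197/91
5 + 1/(197/91) = 5 + 91/197 = 1076/197
5 + 1/(1076/197) = 5 + 197/1076 = 5577/1076
1 + 1/(5577/1076) = 1 + 1076/5577 = 6653/5577
-3 + 1/(6653/5577) = -3 + 5577/6653 = -14382/6653

-14382/6653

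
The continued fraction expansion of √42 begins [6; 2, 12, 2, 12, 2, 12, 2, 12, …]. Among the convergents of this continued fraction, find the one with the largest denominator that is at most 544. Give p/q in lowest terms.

337/52

a_0 = 6: 6/1  (≤ bound)
a_1 = 2: 13/2  (≤ bound)
a_2 = 12: 162/25  (≤ bound)
a_3 = 2: 337/52  (≤ bound)
a_4 = 12: 4206/649  (> 544, stop)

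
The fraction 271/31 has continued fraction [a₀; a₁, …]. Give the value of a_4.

Repeatedly divide and take the remainder:
⌊271/31⌋ = 8, remainder 23
⌊31/23⌋ = 1, remainder 8
⌊23/8⌋ = 2, remainder 7
⌊8/7⌋ = 1, remainder 1
⌊7/1⌋ = 7, remainder 0

7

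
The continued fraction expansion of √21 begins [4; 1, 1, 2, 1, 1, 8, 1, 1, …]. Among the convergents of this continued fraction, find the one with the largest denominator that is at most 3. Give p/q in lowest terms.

9/2

a_0 = 4: 4/1  (≤ bound)
a_1 = 1: 5/1  (≤ bound)
a_2 = 1: 9/2  (≤ bound)
a_3 = 2: 23/5  (> 3, stop)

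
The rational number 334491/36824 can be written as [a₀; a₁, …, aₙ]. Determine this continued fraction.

[9; 11, 1, 39, 2, 5, 1, 5]

334491 ÷ 36824 → quotient 9, remainder 3075
36824 ÷ 3075 → quotient 11, remainder 2999
3075 ÷ 2999 → quotient 1, remainder 76
2999 ÷ 76 → quotient 39, remainder 35
76 ÷ 35 → quotient 2, remainder 6
35 ÷ 6 → quotient 5, remainder 5
6 ÷ 5 → quotient 1, remainder 1
5 ÷ 1 → quotient 5, remainder 0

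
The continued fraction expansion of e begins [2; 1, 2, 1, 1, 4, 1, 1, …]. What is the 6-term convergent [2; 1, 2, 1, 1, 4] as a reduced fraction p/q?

87/32

Start with 4.
1 + 1/(4/1) = 1 + 1/4 = 5/4
1 + 1/(5/4) = 1 + 4/5 = 9/5
2 + 1/(9/5) = 2 + 5/9 = 23/9
1 + 1/(23/9) = 1 + 9/23 = 32/23
2 + 1/(32/23) = 2 + 23/32 = 87/32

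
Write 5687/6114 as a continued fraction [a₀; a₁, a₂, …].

Repeatedly divide and take the remainder:
5687 = 0·6114 + 5687, so a_0 = 0
6114 = 1·5687 + 427, so a_1 = 1
5687 = 13·427 + 136, so a_2 = 13
427 = 3·136 + 19, so a_3 = 3
136 = 7·19 + 3, so a_4 = 7
19 = 6·3 + 1, so a_5 = 6
3 = 3·1 + 0, so a_6 = 3

[0; 1, 13, 3, 7, 6, 3]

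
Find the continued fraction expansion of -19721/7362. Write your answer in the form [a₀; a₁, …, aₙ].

Apply division with remainder until the remainder is 0:
-19721 ÷ 7362 → quotient -3, remainder 2365
7362 ÷ 2365 → quotient 3, remainder 267
2365 ÷ 267 → quotient 8, remainder 229
267 ÷ 229 → quotient 1, remainder 38
229 ÷ 38 → quotient 6, remainder 1
38 ÷ 1 → quotient 38, remainder 0

[-3; 3, 8, 1, 6, 38]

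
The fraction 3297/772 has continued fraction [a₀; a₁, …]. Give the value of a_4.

3

Apply division with remainder until the remainder is 0:
⌊3297/772⌋ = 4, remainder 209
⌊772/209⌋ = 3, remainder 145
⌊209/145⌋ = 1, remainder 64
⌊145/64⌋ = 2, remainder 17
⌊64/17⌋ = 3, remainder 13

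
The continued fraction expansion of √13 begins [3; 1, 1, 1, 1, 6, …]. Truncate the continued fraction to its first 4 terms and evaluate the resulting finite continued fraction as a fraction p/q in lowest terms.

11/3

Collapse the nested fraction from the inside out:
Start with 1.
1 + 1/(1/1) = 1 + 1/1 = 2/1
1 + 1/(2/1) = 1 + 1/2 = 3/2
3 + 1/(3/2) = 3 + 2/3 = 11/3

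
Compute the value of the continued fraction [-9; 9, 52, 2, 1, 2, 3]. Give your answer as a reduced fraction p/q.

-113363/12753

Use the convergent recurrence hₖ = aₖ·hₖ₋₁ + hₖ₋₂ (and likewise for the denominators kₖ):
a_0 = -9: -9/1
a_1 = 9: -80/9
a_2 = 52: -4169/469
a_3 = 2: -8418/947
a_4 = 1: -12587/1416
a_5 = 2: -33592/3779
a_6 = 3: -113363/12753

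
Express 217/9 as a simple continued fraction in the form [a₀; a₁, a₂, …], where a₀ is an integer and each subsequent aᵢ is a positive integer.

Repeatedly divide and take the remainder:
⌊217/9⌋ = 24, remainder 1
⌊9/1⌋ = 9, remainder 0

[24; 9]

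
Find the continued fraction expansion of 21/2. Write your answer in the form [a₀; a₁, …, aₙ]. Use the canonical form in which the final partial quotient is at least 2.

[10; 2]

⌊21/2⌋ = 10, remainder 1
⌊2/1⌋ = 2, remainder 0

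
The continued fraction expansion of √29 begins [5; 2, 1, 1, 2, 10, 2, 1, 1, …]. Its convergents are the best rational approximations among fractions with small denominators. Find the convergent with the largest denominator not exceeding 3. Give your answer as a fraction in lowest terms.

a_0 = 5: 5/1  (≤ bound)
a_1 = 2: 11/2  (≤ bound)
a_2 = 1: 16/3  (≤ bound)
a_3 = 1: 27/5  (> 3, stop)

16/3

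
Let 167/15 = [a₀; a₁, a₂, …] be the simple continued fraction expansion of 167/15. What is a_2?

2

Apply division with remainder until the remainder is 0:
167 = 11·15 + 2, so a_0 = 11
15 = 7·2 + 1, so a_1 = 7
2 = 2·1 + 0, so a_2 = 2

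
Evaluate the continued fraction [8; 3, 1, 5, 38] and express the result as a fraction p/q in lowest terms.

7253/878

Compute successive convergents:
a_0 = 8: 8/1
a_1 = 3: 25/3
a_2 = 1: 33/4
a_3 = 5: 190/23
a_4 = 38: 7253/878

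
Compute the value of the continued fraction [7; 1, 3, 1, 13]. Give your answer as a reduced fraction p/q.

Use the convergent recurrence hₖ = aₖ·hₖ₋₁ + hₖ₋₂ (and likewise for the denominators kₖ):
a_0 = 7: 7/1
a_1 = 1: 8/1
a_2 = 3: 31/4
a_3 = 1: 39/5
a_4 = 13: 538/69

538/69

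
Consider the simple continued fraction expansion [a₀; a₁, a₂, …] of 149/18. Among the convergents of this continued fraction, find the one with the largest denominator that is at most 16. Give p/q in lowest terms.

58/7

List convergents until the denominator exceeds the bound:
a_0 = 8: 8/1  (≤ bound)
a_1 = 3: 25/3  (≤ bound)
a_2 = 1: 33/4  (≤ bound)
a_3 = 1: 58/7  (≤ bound)
a_4 = 2: 149/18  (> 16, stop)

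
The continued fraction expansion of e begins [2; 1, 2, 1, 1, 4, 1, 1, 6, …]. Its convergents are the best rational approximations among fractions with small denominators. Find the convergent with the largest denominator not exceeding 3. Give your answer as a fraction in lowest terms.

List convergents until the denominator exceeds the bound:
a_0 = 2: 2/1  (≤ bound)
a_1 = 1: 3/1  (≤ bound)
a_2 = 2: 8/3  (≤ bound)
a_3 = 1: 11/4  (> 3, stop)

8/3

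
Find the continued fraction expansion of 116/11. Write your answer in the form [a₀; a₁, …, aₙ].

[10; 1, 1, 5]

⌊116/11⌋ = 10, remainder 6
⌊11/6⌋ = 1, remainder 5
⌊6/5⌋ = 1, remainder 1
⌊5/1⌋ = 5, remainder 0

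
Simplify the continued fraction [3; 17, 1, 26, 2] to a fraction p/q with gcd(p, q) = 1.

3019/988

Collapse the nested fraction from the inside out:
Start with 2.
26 + 1/(2/1) = 26 + 1/2 = 53/2
1 + 1/(53/2) = 1 + 2/53 = 55/53
17 + 1/(55/53) = 17 + 53/55 = 988/55
3 + 1/(988/55) = 3 + 55/988 = 3019/988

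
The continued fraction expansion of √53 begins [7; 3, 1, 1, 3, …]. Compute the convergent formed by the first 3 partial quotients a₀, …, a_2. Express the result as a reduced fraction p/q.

29/4

a_0 = 7: 7/1
a_1 = 3: 22/3
a_2 = 1: 29/4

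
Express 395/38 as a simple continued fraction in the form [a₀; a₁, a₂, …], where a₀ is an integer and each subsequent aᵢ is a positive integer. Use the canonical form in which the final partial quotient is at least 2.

⌊395/38⌋ = 10, remainder 15
⌊38/15⌋ = 2, remainder 8
⌊15/8⌋ = 1, remainder 7
⌊8/7⌋ = 1, remainder 1
⌊7/1⌋ = 7, remainder 0

[10; 2, 1, 1, 7]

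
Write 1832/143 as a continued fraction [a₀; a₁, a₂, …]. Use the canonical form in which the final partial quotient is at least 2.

1832 = 12·143 + 116, so a_0 = 12
143 = 1·116 + 27, so a_1 = 1
116 = 4·27 + 8, so a_2 = 4
27 = 3·8 + 3, so a_3 = 3
8 = 2·3 + 2, so a_4 = 2
3 = 1·2 + 1, so a_5 = 1
2 = 2·1 + 0, so a_6 = 2

[12; 1, 4, 3, 2, 1, 2]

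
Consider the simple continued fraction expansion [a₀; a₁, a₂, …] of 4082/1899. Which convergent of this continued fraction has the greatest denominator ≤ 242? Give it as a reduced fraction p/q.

List convergents until the denominator exceeds the bound:
a_0 = 2: 2/1  (≤ bound)
a_1 = 6: 13/6  (≤ bound)
a_2 = 1: 15/7  (≤ bound)
a_3 = 2: 43/20  (≤ bound)
a_4 = 5: 230/107  (≤ bound)
a_5 = 4: 963/448  (> 242, stop)

230/107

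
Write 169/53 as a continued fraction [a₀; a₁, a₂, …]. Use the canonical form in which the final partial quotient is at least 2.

169 ÷ 53 → quotient 3, remainder 10
53 ÷ 10 → quotient 5, remainder 3
10 ÷ 3 → quotient 3, remainder 1
3 ÷ 1 → quotient 3, remainder 0

[3; 5, 3, 3]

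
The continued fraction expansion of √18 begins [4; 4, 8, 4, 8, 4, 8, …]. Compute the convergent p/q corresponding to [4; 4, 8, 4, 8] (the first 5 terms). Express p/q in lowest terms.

Use the convergent recurrence hₖ = aₖ·hₖ₋₁ + hₖ₋₂ (and likewise for the denominators kₖ):
a_0 = 4: 4/1
a_1 = 4: 17/4
a_2 = 8: 140/33
a_3 = 4: 577/136
a_4 = 8: 4756/1121

4756/1121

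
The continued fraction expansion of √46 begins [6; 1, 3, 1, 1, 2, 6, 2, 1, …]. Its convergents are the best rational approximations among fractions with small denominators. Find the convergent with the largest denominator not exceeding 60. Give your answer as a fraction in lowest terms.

156/23

a_0 = 6: 6/1  (≤ bound)
a_1 = 1: 7/1  (≤ bound)
a_2 = 3: 27/4  (≤ bound)
a_3 = 1: 34/5  (≤ bound)
a_4 = 1: 61/9  (≤ bound)
a_5 = 2: 156/23  (≤ bound)
a_6 = 6: 997/147  (> 60, stop)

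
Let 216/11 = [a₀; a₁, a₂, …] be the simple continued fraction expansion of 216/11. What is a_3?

1

Apply division with remainder until the remainder is 0:
216 = 19·11 + 7, so a_0 = 19
11 = 1·7 + 4, so a_1 = 1
7 = 1·4 + 3, so a_2 = 1
4 = 1·3 + 1, so a_3 = 1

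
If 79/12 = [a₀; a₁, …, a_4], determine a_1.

1

Apply division with remainder until the remainder is 0:
79 = 6·12 + 7, so a_0 = 6
12 = 1·7 + 5, so a_1 = 1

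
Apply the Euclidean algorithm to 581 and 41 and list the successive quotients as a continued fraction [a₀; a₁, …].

⌊581/41⌋ = 14, remainder 7
⌊41/7⌋ = 5, remainder 6
⌊7/6⌋ = 1, remainder 1
⌊6/1⌋ = 6, remainder 0

[14; 5, 1, 6]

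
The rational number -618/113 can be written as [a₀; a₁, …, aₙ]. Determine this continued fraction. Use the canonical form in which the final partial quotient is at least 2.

[-6; 1, 1, 7, 1, 1, 3]

-618 ÷ 113 → quotient -6, remainder 60
113 ÷ 60 → quotient 1, remainder 53
60 ÷ 53 → quotient 1, remainder 7
53 ÷ 7 → quotient 7, remainder 4
7 ÷ 4 → quotient 1, remainder 3
4 ÷ 3 → quotient 1, remainder 1
3 ÷ 1 → quotient 3, remainder 0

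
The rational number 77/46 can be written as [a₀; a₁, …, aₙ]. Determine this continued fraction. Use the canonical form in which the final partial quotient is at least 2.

[1; 1, 2, 15]

Apply division with remainder until the remainder is 0:
77 = 1·46 + 31, so a_0 = 1
46 = 1·31 + 15, so a_1 = 1
31 = 2·15 + 1, so a_2 = 2
15 = 15·1 + 0, so a_3 = 15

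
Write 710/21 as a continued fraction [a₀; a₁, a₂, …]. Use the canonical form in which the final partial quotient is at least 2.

[33; 1, 4, 4]

710 ÷ 21 → quotient 33, remainder 17
21 ÷ 17 → quotient 1, remainder 4
17 ÷ 4 → quotient 4, remainder 1
4 ÷ 1 → quotient 4, remainder 0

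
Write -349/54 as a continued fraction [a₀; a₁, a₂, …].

Apply division with remainder until the remainder is 0:
-349 ÷ 54 → quotient -7, remainder 29
54 ÷ 29 → quotient 1, remainder 25
29 ÷ 25 → quotient 1, remainder 4
25 ÷ 4 → quotient 6, remainder 1
4 ÷ 1 → quotient 4, remainder 0

[-7; 1, 1, 6, 4]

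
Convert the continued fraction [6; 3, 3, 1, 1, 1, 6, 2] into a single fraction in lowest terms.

a_0 = 6: 6/1
a_1 = 3: 19/3
a_2 = 3: 63/10
a_3 = 1: 82/13
a_4 = 1: 145/23
a_5 = 1: 227/36
a_6 = 6: 1507/239
a_7 = 2: 3241/514

3241/514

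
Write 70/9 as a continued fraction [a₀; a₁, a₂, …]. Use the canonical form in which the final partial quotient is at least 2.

[7; 1, 3, 2]

70 ÷ 9 → quotient 7, remainder 7
9 ÷ 7 → quotient 1, remainder 2
7 ÷ 2 → quotient 3, remainder 1
2 ÷ 1 → quotient 2, remainder 0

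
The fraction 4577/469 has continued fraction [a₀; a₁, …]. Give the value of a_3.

Repeatedly divide and take the remainder:
⌊4577/469⌋ = 9, remainder 356
⌊469/356⌋ = 1, remainder 113
⌊356/113⌋ = 3, remainder 17
⌊113/17⌋ = 6, remainder 11

6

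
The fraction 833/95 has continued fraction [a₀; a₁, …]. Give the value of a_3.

833 ÷ 95 → quotient 8, remainder 73
95 ÷ 73 → quotient 1, remainder 22
73 ÷ 22 → quotient 3, remainder 7
22 ÷ 7 → quotient 3, remainder 1

3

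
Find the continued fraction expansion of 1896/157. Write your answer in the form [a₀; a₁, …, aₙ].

Run the Euclidean algorithm, recording each quotient:
⌊1896/157⌋ = 12, remainder 12
⌊157/12⌋ = 13, remainder 1
⌊12/1⌋ = 12, remainder 0

[12; 13, 12]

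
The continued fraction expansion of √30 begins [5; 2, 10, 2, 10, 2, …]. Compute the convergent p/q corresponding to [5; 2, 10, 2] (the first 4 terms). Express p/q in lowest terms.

Work from the innermost term outward:
Start with 2.
10 + 1/(2/1) = 10 + 1/2 = 21/2
2 + 1/(21/2) = 2 + 2/21 = 44/21
5 + 1/(44/21) = 5 + 21/44 = 241/44

241/44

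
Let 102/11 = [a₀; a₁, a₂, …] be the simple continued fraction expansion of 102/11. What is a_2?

Run the Euclidean algorithm, recording each quotient:
⌊102/11⌋ = 9, remainder 3
⌊11/3⌋ = 3, remainder 2
⌊3/2⌋ = 1, remainder 1

1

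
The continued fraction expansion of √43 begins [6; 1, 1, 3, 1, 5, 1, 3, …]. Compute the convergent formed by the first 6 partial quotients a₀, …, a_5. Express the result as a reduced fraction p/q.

Collapse the nested fraction from the inside out:
Start with 5.
1 + 1/(5/1) = 1 + 1/5 = 6/5
3 + 1/(6/5) = 3 + 5/6 = 23/6
1 + 1/(23/6) = 1 + 6/23 = 29/23
1 + 1/(29/23) = 1 + 23/29 = 52/29
6 + 1/(52/29) = 6 + 29/52 = 341/52

341/52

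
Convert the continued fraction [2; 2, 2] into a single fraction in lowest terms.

12/5

Start with 2.
2 + 1/(2/1) = 2 + 1/2 = 5/2
2 + 1/(5/2) = 2 + 2/5 = 12/5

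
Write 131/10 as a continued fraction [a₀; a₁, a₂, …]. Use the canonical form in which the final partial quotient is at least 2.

[13; 10]

Apply division with remainder until the remainder is 0:
131 = 13·10 + 1, so a_0 = 13
10 = 10·1 + 0, so a_1 = 10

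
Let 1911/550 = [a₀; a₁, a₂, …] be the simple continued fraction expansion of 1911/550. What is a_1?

Run the Euclidean algorithm, recording each quotient:
⌊1911/550⌋ = 3, remainder 261
⌊550/261⌋ = 2, remainder 28

2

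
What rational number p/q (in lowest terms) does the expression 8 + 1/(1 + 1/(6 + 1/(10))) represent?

Start with 10.
6 + 1/(10/1) = 6 + 1/10 = 61/10
1 + 1/(61/10) = 1 + 10/61 = 71/61
8 + 1/(71/61) = 8 + 61/71 = 629/71

629/71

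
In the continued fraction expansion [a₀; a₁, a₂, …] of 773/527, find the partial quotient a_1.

2

Apply division with remainder until the remainder is 0:
⌊773/527⌋ = 1, remainder 246
⌊527/246⌋ = 2, remainder 35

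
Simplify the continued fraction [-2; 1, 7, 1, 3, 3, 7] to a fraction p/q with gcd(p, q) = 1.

Work from the innermost term outward:
Start with 7.
3 + 1/(7/1) = 3 + 1/7 = 22/7
3 + 1/(22/7) = 3 + 7/22 = 73/22
1 + 1/(73/22) = 1 + 22/73 = 95/73
7 + 1/(95/73) = 7 + 73/95 = 738/95
1 + 1/(738/95) = 1 + 95/738 = 833/738
-2 + 1/(833/738) = -2 + 738/833 = -928/833

-928/833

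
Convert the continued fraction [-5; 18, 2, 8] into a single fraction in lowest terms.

-1553/314

a_0 = -5: -5/1
a_1 = 18: -89/18
a_2 = 2: -183/37
a_3 = 8: -1553/314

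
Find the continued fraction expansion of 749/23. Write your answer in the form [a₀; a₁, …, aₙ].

749 = 32·23 + 13, so a_0 = 32
23 = 1·13 + 10, so a_1 = 1
13 = 1·10 + 3, so a_2 = 1
10 = 3·3 + 1, so a_3 = 3
3 = 3·1 + 0, so a_4 = 3

[32; 1, 1, 3, 3]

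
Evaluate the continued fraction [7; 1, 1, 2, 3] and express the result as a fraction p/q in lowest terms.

129/17

Build up convergents one term at a time:
a_0 = 7: 7/1
a_1 = 1: 8/1
a_2 = 1: 15/2
a_3 = 2: 38/5
a_4 = 3: 129/17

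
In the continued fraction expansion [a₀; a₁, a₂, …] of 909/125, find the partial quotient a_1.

3

Repeatedly divide and take the remainder:
909 = 7·125 + 34, so a_0 = 7
125 = 3·34 + 23, so a_1 = 3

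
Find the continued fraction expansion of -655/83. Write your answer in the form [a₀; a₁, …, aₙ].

[-8; 9, 4, 2]

-655 ÷ 83 → quotient -8, remainder 9
83 ÷ 9 → quotient 9, remainder 2
9 ÷ 2 → quotient 4, remainder 1
2 ÷ 1 → quotient 2, remainder 0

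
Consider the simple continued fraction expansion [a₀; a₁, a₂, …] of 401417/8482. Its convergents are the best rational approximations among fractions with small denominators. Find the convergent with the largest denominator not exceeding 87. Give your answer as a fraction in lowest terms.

a_0 = 47: 47/1  (≤ bound)
a_1 = 3: 142/3  (≤ bound)
a_2 = 14: 2035/43  (≤ bound)
a_3 = 3: 6247/132  (> 87, stop)

2035/43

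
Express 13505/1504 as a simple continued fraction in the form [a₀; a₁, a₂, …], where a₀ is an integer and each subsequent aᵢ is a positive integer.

⌊13505/1504⌋ = 8, remainder 1473
⌊1504/1473⌋ = 1, remainder 31
⌊1473/31⌋ = 47, remainder 16
⌊31/16⌋ = 1, remainder 15
⌊16/15⌋ = 1, remainder 1
⌊15/1⌋ = 15, remainder 0

[8; 1, 47, 1, 1, 15]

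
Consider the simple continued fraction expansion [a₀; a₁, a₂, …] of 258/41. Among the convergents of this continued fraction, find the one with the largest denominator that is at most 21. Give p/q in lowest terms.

107/17

a_0 = 6: 6/1  (≤ bound)
a_1 = 3: 19/3  (≤ bound)
a_2 = 2: 44/7  (≤ bound)
a_3 = 2: 107/17  (≤ bound)
a_4 = 2: 258/41  (> 21, stop)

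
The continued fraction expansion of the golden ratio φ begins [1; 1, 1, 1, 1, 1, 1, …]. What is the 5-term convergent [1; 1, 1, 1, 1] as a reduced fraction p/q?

8/5

a_0 = 1: 1/1
a_1 = 1: 2/1
a_2 = 1: 3/2
a_3 = 1: 5/3
a_4 = 1: 8/5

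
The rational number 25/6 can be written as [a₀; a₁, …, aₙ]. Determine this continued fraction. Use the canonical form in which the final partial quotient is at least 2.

[4; 6]

25 ÷ 6 → quotient 4, remainder 1
6 ÷ 1 → quotient 6, remainder 0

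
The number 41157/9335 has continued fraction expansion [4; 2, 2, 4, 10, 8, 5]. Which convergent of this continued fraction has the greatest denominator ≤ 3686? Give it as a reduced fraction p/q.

a_0 = 4: 4/1  (≤ bound)
a_1 = 2: 9/2  (≤ bound)
a_2 = 2: 22/5  (≤ bound)
a_3 = 4: 97/22  (≤ bound)
a_4 = 10: 992/225  (≤ bound)
a_5 = 8: 8033/1822  (≤ bound)
a_6 = 5: 41157/9335  (> 3686, stop)

8033/1822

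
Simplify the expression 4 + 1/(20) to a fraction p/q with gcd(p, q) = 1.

Build up convergents one term at a time:
a_0 = 4: 4/1
a_1 = 20: 81/20

81/20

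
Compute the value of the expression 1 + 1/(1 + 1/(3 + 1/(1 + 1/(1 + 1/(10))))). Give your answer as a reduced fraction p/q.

a_0 = 1: 1/1
a_1 = 1: 2/1
a_2 = 3: 7/4
a_3 = 1: 9/5
a_4 = 1: 16/9
a_5 = 10: 169/95

169/95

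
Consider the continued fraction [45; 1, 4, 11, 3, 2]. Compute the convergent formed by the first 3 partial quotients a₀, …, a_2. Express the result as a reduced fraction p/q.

Start with 4.
1 + 1/(4/1) = 1 + 1/4 = 5/4
45 + 1/(5/4) = 45 + 4/5 = 229/5

229/5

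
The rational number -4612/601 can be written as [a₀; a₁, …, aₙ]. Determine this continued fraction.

[-8; 3, 15, 13]

Run the Euclidean algorithm, recording each quotient:
-4612 ÷ 601 → quotient -8, remainder 196
601 ÷ 196 → quotient 3, remainder 13
196 ÷ 13 → quotient 15, remainder 1
13 ÷ 1 → quotient 13, remainder 0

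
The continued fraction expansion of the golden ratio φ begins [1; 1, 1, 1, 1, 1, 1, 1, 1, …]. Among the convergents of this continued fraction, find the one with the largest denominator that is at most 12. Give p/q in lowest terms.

a_0 = 1: 1/1  (≤ bound)
a_1 = 1: 2/1  (≤ bound)
a_2 = 1: 3/2  (≤ bound)
a_3 = 1: 5/3  (≤ bound)
a_4 = 1: 8/5  (≤ bound)
a_5 = 1: 13/8  (≤ bound)
a_6 = 1: 21/13  (> 12, stop)

13/8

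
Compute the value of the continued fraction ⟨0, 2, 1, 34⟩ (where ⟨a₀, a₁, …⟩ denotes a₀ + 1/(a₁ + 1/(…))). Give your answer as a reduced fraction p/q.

Use the convergent recurrence hₖ = aₖ·hₖ₋₁ + hₖ₋₂ (and likewise for the denominators kₖ):
a_0 = 0: 0/1
a_1 = 2: 1/2
a_2 = 1: 1/3
a_3 = 34: 35/104

35/104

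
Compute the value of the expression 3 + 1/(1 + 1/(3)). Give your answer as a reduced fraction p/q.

a_0 = 3: 3/1
a_1 = 1: 4/1
a_2 = 3: 15/4

15/4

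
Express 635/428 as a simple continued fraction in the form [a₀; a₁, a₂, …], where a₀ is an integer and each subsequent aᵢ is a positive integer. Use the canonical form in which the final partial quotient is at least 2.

635 = 1·428 + 207, so a_0 = 1
428 = 2·207 + 14, so a_1 = 2
207 = 14·14 + 11, so a_2 = 14
14 = 1·11 + 3, so a_3 = 1
11 = 3·3 + 2, so a_4 = 3
3 = 1·2 + 1, so a_5 = 1
2 = 2·1 + 0, so a_6 = 2

[1; 2, 14, 1, 3, 1, 2]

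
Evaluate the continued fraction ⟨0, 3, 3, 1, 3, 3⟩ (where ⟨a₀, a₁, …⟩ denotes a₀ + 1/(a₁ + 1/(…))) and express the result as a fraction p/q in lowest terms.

Start with 3.
3 + 1/(3/1) = 3 + 1/3 = 10/3
1 + 1/(10/3) = 1 + 3/10 = 13/10
3 + 1/(13/10) = 3 + 10/13 = 49/13
3 + 1/(49/13) = 3 + 13/49 = 160/49
0 + 1/(160/49) = 0 + 49/160 = 49/160

49/160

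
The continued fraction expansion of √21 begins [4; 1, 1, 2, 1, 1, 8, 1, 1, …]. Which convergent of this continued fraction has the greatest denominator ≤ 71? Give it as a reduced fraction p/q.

a_0 = 4: 4/1  (≤ bound)
a_1 = 1: 5/1  (≤ bound)
a_2 = 1: 9/2  (≤ bound)
a_3 = 2: 23/5  (≤ bound)
a_4 = 1: 32/7  (≤ bound)
a_5 = 1: 55/12  (≤ bound)
a_6 = 8: 472/103  (> 71, stop)

55/12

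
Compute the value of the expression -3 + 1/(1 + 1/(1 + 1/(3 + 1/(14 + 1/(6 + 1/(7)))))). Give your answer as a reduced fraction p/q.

Start with 7.
6 + 1/(7/1) = 6 + 1/7 = 43/7
14 + 1/(43/7) = 14 + 7/43 = 609/43
3 + 1/(609/43) = 3 + 43/609 = 1870/609
1 + 1/(1870/609) = 1 + 609/1870 = 2479/1870
1 + 1/(2479/1870) = 1 + 1870/2479 = 4349/2479
-3 + 1/(4349/2479) = -3 + 2479/4349 = -10568/4349

-10568/4349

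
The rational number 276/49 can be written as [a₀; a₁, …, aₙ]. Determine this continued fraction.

[5; 1, 1, 1, 2, 1, 1, 2]

Repeatedly divide and take the remainder:
276 ÷ 49 → quotient 5, remainder 31
49 ÷ 31 → quotient 1, remainder 18
31 ÷ 18 → quotient 1, remainder 13
18 ÷ 13 → quotient 1, remainder 5
13 ÷ 5 → quotient 2, remainder 3
5 ÷ 3 → quotient 1, remainder 2
3 ÷ 2 → quotient 1, remainder 1
2 ÷ 1 → quotient 2, remainder 0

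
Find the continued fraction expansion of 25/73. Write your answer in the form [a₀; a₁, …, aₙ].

Repeatedly divide and take the remainder:
25 = 0·73 + 25, so a_0 = 0
73 = 2·25 + 23, so a_1 = 2
25 = 1·23 + 2, so a_2 = 1
23 = 11·2 + 1, so a_3 = 11
2 = 2·1 + 0, so a_4 = 2

[0; 2, 1, 11, 2]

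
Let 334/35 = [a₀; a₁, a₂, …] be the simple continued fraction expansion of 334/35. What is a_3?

334 ÷ 35 → quotient 9, remainder 19
35 ÷ 19 → quotient 1, remainder 16
19 ÷ 16 → quotient 1, remainder 3
16 ÷ 3 → quotient 5, remainder 1

5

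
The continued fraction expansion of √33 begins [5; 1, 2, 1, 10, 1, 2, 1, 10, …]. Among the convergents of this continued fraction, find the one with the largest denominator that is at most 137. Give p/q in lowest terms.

787/137

a_0 = 5: 5/1  (≤ bound)
a_1 = 1: 6/1  (≤ bound)
a_2 = 2: 17/3  (≤ bound)
a_3 = 1: 23/4  (≤ bound)
a_4 = 10: 247/43  (≤ bound)
a_5 = 1: 270/47  (≤ bound)
a_6 = 2: 787/137  (≤ bound)
a_7 = 1: 1057/184  (> 137, stop)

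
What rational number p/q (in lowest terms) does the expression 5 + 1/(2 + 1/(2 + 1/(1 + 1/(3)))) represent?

141/26

Use the convergent recurrence hₖ = aₖ·hₖ₋₁ + hₖ₋₂ (and likewise for the denominators kₖ):
a_0 = 5: 5/1
a_1 = 2: 11/2
a_2 = 2: 27/5
a_3 = 1: 38/7
a_4 = 3: 141/26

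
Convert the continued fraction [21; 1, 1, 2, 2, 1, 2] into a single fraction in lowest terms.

Start with 2.
1 + 1/(2/1) = 1 + 1/2 = 3/2
2 + 1/(3/2) = 2 + 2/3 = 8/3
2 + 1/(8/3) = 2 + 3/8 = 19/8
1 + 1/(19/8) = 1 + 8/19 = 27/19
1 + 1/(27/19) = 1 + 19/27 = 46/27
21 + 1/(46/27) = 21 + 27/46 = 993/46

993/46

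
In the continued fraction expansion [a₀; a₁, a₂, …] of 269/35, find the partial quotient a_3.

Apply division with remainder until the remainder is 0:
269 = 7·35 + 24, so a_0 = 7
35 = 1·24 + 11, so a_1 = 1
24 = 2·11 + 2, so a_2 = 2
11 = 5·2 + 1, so a_3 = 5

5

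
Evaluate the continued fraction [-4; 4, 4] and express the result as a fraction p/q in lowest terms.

a_0 = -4: -4/1
a_1 = 4: -15/4
a_2 = 4: -64/17

-64/17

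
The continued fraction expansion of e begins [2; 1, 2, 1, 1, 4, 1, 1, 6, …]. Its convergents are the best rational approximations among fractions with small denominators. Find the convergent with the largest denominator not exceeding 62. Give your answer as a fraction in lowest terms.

106/39

List convergents until the denominator exceeds the bound:
a_0 = 2: 2/1  (≤ bound)
a_1 = 1: 3/1  (≤ bound)
a_2 = 2: 8/3  (≤ bound)
a_3 = 1: 11/4  (≤ bound)
a_4 = 1: 19/7  (≤ bound)
a_5 = 4: 87/32  (≤ bound)
a_6 = 1: 106/39  (≤ bound)
a_7 = 1: 193/71  (> 62, stop)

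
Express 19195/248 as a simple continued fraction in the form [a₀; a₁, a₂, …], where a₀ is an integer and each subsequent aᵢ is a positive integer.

[77; 2, 1, 1, 49]

⌊19195/248⌋ = 77, remainder 99
⌊248/99⌋ = 2, remainder 50
⌊99/50⌋ = 1, remainder 49
⌊50/49⌋ = 1, remainder 1
⌊49/1⌋ = 49, remainder 0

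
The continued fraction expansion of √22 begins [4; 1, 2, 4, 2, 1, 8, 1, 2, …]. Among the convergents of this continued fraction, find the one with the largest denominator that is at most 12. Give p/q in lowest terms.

14/3

List convergents until the denominator exceeds the bound:
a_0 = 4: 4/1  (≤ bound)
a_1 = 1: 5/1  (≤ bound)
a_2 = 2: 14/3  (≤ bound)
a_3 = 4: 61/13  (> 12, stop)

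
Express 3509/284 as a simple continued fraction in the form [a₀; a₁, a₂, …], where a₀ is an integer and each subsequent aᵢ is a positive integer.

Run the Euclidean algorithm, recording each quotient:
3509 ÷ 284 → quotient 12, remainder 101
284 ÷ 101 → quotient 2, remainder 82
101 ÷ 82 → quotient 1, remainder 19
82 ÷ 19 → quotient 4, remainder 6
19 ÷ 6 → quotient 3, remainder 1
6 ÷ 1 → quotient 6, remainder 0

[12; 2, 1, 4, 3, 6]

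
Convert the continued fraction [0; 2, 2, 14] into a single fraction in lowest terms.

29/72

Start with 14.
2 + 1/(14/1) = 2 + 1/14 = 29/14
2 + 1/(29/14) = 2 + 14/29 = 72/29
0 + 1/(72/29) = 0 + 29/72 = 29/72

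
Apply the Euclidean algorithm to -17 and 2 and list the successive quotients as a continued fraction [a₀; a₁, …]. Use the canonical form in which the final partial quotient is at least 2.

[-9; 2]

-17 ÷ 2 → quotient -9, remainder 1
2 ÷ 1 → quotient 2, remainder 0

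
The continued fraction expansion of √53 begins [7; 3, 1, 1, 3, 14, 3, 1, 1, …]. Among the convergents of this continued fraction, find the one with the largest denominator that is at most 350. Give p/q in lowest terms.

List convergents until the denominator exceeds the bound:
a_0 = 7: 7/1  (≤ bound)
a_1 = 3: 22/3  (≤ bound)
a_2 = 1: 29/4  (≤ bound)
a_3 = 1: 51/7  (≤ bound)
a_4 = 3: 182/25  (≤ bound)
a_5 = 14: 2599/357  (> 350, stop)

182/25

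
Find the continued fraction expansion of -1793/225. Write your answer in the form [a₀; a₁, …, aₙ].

[-8; 32, 7]

⌊-1793/225⌋ = -8, remainder 7
⌊225/7⌋ = 32, remainder 1
⌊7/1⌋ = 7, remainder 0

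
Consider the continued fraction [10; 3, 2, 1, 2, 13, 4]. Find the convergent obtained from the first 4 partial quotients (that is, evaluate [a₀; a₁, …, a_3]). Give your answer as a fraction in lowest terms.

103/10

Start with 1.
2 + 1/(1/1) = 2 + 1/1 = 3/1
3 + 1/(3/1) = 3 + 1/3 = 10/3
10 + 1/(10/3) = 10 + 3/10 = 103/10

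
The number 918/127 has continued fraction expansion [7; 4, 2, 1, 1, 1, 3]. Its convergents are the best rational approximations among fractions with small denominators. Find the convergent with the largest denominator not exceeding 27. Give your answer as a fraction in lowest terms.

159/22

List convergents until the denominator exceeds the bound:
a_0 = 7: 7/1  (≤ bound)
a_1 = 4: 29/4  (≤ bound)
a_2 = 2: 65/9  (≤ bound)
a_3 = 1: 94/13  (≤ bound)
a_4 = 1: 159/22  (≤ bound)
a_5 = 1: 253/35  (> 27, stop)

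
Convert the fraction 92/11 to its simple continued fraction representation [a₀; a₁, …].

[8; 2, 1, 3]

92 = 8·11 + 4, so a_0 = 8
11 = 2·4 + 3, so a_1 = 2
4 = 1·3 + 1, so a_2 = 1
3 = 3·1 + 0, so a_3 = 3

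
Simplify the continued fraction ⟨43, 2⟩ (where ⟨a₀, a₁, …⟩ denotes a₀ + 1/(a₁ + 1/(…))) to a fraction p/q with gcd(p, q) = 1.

87/2

Work from the innermost term outward:
Start with 2.
43 + 1/(2/1) = 43 + 1/2 = 87/2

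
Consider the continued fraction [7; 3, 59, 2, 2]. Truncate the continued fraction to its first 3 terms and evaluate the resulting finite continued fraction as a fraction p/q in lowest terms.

1305/178

Start with 59.
3 + 1/(59/1) = 3 + 1/59 = 178/59
7 + 1/(178/59) = 7 + 59/178 = 1305/178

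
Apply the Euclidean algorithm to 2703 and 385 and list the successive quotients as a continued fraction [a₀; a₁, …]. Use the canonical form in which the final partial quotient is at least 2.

2703 = 7·385 + 8, so a_0 = 7
385 = 48·8 + 1, so a_1 = 48
8 = 8·1 + 0, so a_2 = 8

[7; 48, 8]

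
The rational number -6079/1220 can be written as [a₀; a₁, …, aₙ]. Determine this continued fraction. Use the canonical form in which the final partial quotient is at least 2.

[-5; 58, 10, 2]

-6079 ÷ 1220 → quotient -5, remainder 21
1220 ÷ 21 → quotient 58, remainder 2
21 ÷ 2 → quotient 10, remainder 1
2 ÷ 1 → quotient 2, remainder 0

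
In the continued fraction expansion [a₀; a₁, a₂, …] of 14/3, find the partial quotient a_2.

⌊14/3⌋ = 4, remainder 2
⌊3/2⌋ = 1, remainder 1
⌊2/1⌋ = 2, remainder 0

2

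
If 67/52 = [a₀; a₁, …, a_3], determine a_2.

2

Repeatedly divide and take the remainder:
67 ÷ 52 → quotient 1, remainder 15
52 ÷ 15 → quotient 3, remainder 7
15 ÷ 7 → quotient 2, remainder 1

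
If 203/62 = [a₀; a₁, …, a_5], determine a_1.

3

⌊203/62⌋ = 3, remainder 17
⌊62/17⌋ = 3, remainder 11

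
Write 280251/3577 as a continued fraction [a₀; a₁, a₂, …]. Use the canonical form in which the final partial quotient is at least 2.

[78; 2, 1, 6, 1, 7, 3, 6]

⌊280251/3577⌋ = 78, remainder 1245
⌊3577/1245⌋ = 2, remainder 1087
⌊1245/1087⌋ = 1, remainder 158
⌊1087/158⌋ = 6, remainder 139
⌊158/139⌋ = 1, remainder 19
⌊139/19⌋ = 7, remainder 6
⌊19/6⌋ = 3, remainder 1
⌊6/1⌋ = 6, remainder 0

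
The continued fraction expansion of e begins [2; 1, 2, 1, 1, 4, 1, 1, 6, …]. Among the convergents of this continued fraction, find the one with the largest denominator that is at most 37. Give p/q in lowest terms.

87/32

a_0 = 2: 2/1  (≤ bound)
a_1 = 1: 3/1  (≤ bound)
a_2 = 2: 8/3  (≤ bound)
a_3 = 1: 11/4  (≤ bound)
a_4 = 1: 19/7  (≤ bound)
a_5 = 4: 87/32  (≤ bound)
a_6 = 1: 106/39  (> 37, stop)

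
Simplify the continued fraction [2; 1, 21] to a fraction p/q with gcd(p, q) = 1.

65/22

Starting at the tail and folding back:
Start with 21.
1 + 1/(21/1) = 1 + 1/21 = 22/21
2 + 1/(22/21) = 2 + 21/22 = 65/22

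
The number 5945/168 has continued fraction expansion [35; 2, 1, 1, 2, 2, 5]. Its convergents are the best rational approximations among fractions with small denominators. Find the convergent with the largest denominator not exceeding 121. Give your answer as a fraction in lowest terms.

List convergents until the denominator exceeds the bound:
a_0 = 35: 35/1  (≤ bound)
a_1 = 2: 71/2  (≤ bound)
a_2 = 1: 106/3  (≤ bound)
a_3 = 1: 177/5  (≤ bound)
a_4 = 2: 460/13  (≤ bound)
a_5 = 2: 1097/31  (≤ bound)
a_6 = 5: 5945/168  (> 121, stop)

1097/31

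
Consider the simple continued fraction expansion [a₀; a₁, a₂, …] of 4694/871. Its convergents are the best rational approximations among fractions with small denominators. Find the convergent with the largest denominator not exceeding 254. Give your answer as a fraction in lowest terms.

900/167

a_0 = 5: 5/1  (≤ bound)
a_1 = 2: 11/2  (≤ bound)
a_2 = 1: 16/3  (≤ bound)
a_3 = 1: 27/5  (≤ bound)
a_4 = 3: 97/18  (≤ bound)
a_5 = 9: 900/167  (≤ bound)
a_6 = 2: 1897/352  (> 254, stop)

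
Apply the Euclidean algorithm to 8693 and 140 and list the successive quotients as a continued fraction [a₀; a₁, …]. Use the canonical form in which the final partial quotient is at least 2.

[62; 10, 1, 3, 3]

8693 = 62·140 + 13, so a_0 = 62
140 = 10·13 + 10, so a_1 = 10
13 = 1·10 + 3, so a_2 = 1
10 = 3·3 + 1, so a_3 = 3
3 = 3·1 + 0, so a_4 = 3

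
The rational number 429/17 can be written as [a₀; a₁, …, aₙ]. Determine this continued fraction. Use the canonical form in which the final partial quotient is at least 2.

[25; 4, 4]

429 = 25·17 + 4, so a_0 = 25
17 = 4·4 + 1, so a_1 = 4
4 = 4·1 + 0, so a_2 = 4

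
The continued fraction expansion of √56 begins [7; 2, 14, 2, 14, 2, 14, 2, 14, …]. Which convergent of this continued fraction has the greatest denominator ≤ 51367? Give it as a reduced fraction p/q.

a_0 = 7: 7/1  (≤ bound)
a_1 = 2: 15/2  (≤ bound)
a_2 = 14: 217/29  (≤ bound)
a_3 = 2: 449/60  (≤ bound)
a_4 = 14: 6503/869  (≤ bound)
a_5 = 2: 13455/1798  (≤ bound)
a_6 = 14: 194873/26041  (≤ bound)
a_7 = 2: 403201/53880  (> 51367, stop)

194873/26041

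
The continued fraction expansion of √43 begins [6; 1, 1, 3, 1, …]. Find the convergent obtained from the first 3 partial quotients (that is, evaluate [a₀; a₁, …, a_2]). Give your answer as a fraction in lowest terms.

13/2

a_0 = 6: 6/1
a_1 = 1: 7/1
a_2 = 1: 13/2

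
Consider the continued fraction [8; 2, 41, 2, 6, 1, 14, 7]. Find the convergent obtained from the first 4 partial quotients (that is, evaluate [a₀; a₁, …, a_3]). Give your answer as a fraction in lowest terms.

Compute successive convergents:
a_0 = 8: 8/1
a_1 = 2: 17/2
a_2 = 41: 705/83
a_3 = 2: 1427/168

1427/168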